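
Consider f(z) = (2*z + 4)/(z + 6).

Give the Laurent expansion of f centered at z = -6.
Put w = z - (-6), i.e. z = w - 6. The denominator is w, so it suffices to rewrite the numerator in powers of w.

P(z) = 2*z + 4
P(w - 6) = -8 + 2*w

Dividing each term by w:
  f = -8/w + 2

Substituting back w = z + 6:
  f(z) = -8/(z + 6) + 2

The series is finite because the numerator is a polynomial; the negative powers form the principal part, and the coefficient of 1/(z + 6) gives Res(f, -6) = -8.

Final answer: -8/(z + 6) + 2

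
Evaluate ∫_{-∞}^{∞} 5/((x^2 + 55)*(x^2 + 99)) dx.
Let f(z) = 5/((z^2 + 55)*(z^2 + 99)). The denominator has no real zeros and deg Q - deg P = 4 ≥ 2, so the integral of f over the upper semicircle |z| = R tends to 0 as R → ∞. Closing the contour in the upper half-plane,
  ∫_{-∞}^{∞} f(x) dx = 2πi · Σ Res(f, z_k)  over the poles with Im z_k > 0.

Zeros of the denominator: z^2 + 55 = 0 gives z = ±sqrt(55)*I; z^2 + 99 = 0 gives z = ±3*sqrt(11)*I.
Upper half-plane: z = 3*sqrt(11)*I, z = sqrt(55)*I (simple).

Each pole is a simple zero of Q(z) = z^4 + 154*z^2 + 5445, so Res(f, z₀) = P(z₀)/Q'(z₀) with P(z) = 5, Q'(z) = 4*z^3 + 308*z:
  Res(f, 3*sqrt(11)*I) = (5)/(-264*sqrt(11)*I) = 5*sqrt(11)*I/2904
  Res(f, sqrt(55)*I) = (5)/(88*sqrt(55)*I) = -sqrt(55)*I/968

Sum of residues: I*(-3*sqrt(55) + 5*sqrt(11))/2904
∫_{-∞}^{∞} f(x) dx = 2πi · (I*(-3*sqrt(55) + 5*sqrt(11))/2904) = pi*(-5*sqrt(11) + 3*sqrt(55))/1452

Final answer: pi*(-5*sqrt(11) + 3*sqrt(55))/1452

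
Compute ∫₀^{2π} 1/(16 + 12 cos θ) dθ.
Let J = ∫₀^{2π} dθ/(16 + 12 cos θ).
Put z = e^{iθ}: then cos θ = (z + 1/z)/2, dθ = dz/(iz), and z runs once counterclockwise around |z| = 1:
  J = ∮_{|z|=1} 1/(16 + 12*(z + 1/z)/2) · dz/(iz) = (2/i) ∮_{|z|=1} dz/(12*z^2 + 32*z + 12).
The roots of 12*z^2 + 32*z + 12 are z = (-16 ± sqrt(16^2 - 12^2))/12, with sqrt(112) = 4*sqrt(7); their product is 1, so only z₊ = -4/3 + sqrt(7)/3 lies inside the unit circle (z₋ = -4/3 - sqrt(7)/3 lies outside).
z₊ is a simple zero of q(z) = 12*z^2 + 32*z + 12, so Res(1/q, z₊) = 1/q'(z₊) with q'(z) = 24*z + 32; and q'(z₊) = 12*(z₊ - z₋) = 8*sqrt(7).
Therefore J = (2/i) · 2πi · 1/(8*sqrt(7)) = 2*pi/(4*sqrt(7)) = sqrt(7)*pi/14

Final answer: sqrt(7)*pi/14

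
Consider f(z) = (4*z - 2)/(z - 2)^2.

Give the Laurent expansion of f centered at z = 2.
Put w = z - (2), i.e. z = w + 2. The denominator is w^2, so it suffices to rewrite the numerator in powers of w.

P(z) = 4*z - 2
P(w + 2) = 6 + 4*w

Dividing each term by w^2:
  f = 6/w^2 + 4/w

Substituting back w = z - 2:
  f(z) = 6/(z - 2)^2 + 4/(z - 2)

The series is finite because the numerator is a polynomial; the negative powers form the principal part, and the coefficient of 1/(z - 2) gives Res(f, 2) = 4.

Final answer: 6/(z - 2)^2 + 4/(z - 2)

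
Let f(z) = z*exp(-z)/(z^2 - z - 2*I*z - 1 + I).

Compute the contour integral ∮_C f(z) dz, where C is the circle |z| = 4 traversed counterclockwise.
By the residue theorem, ∮_C f(z) dz = 2πi · (sum of the residues of f at the poles inside |z| = 4).

The denominator factors as (z - I)*(z - 1 - I), so the singularities of f are simple poles at z = I, z = 1 + I.
  |I|² = 1 < 16 = 4², so this pole is inside the contour.
  |1 + I|² = 2 < 16 = 4², so this pole is inside the contour.

With P(z) = z*exp(-z) and Q(z) = z^2 - z - 2*I*z - 1 + I, each pole is simple, so Res(f, z₀) = P(z₀)/Q'(z₀) with Q'(z) = 2*z - 1 - 2*I.
  Res(f, I) = P(I)/Q'(I) = (I*exp(-I))/(-1) = -I*exp(-I)
  Res(f, 1 + I) = P(1 + I)/Q'(1 + I) = ((1 + I)*exp(-1 - I))/(1) = (1 + I)*exp(-1 - I)

Sum of residues inside C: -I*exp(-I) + (1 + I)*exp(-1 - I)
∮_C f(z) dz = 2πi · (-I*exp(-I) + (1 + I)*exp(-1 - I)) = 2*pi*exp(-I) + pi*(-2 + 2*I)*exp(-1 - I)

Final answer: 2*pi*exp(-I) + pi*(-2 + 2*I)*exp(-1 - I)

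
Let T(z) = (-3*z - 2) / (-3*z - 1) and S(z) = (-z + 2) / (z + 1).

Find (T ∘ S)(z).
(T ∘ S)(z) = T(S(z)) = ((-3)*S(z) + (-2))/((-3)*S(z) + (-1)). Multiply numerator and denominator by z + 1:
  numerator:   (-3)*(-z + 2) + (-2)*(z + 1) = z - 8
  denominator: (-3)*(-z + 2) + (-1)*(z + 1) = 2*z - 7
(T ∘ S)(z) = (z - 8)/(2*z - 7)

Final answer: (z - 8)/(2*z - 7)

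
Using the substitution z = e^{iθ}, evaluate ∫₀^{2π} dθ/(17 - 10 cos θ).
Call the integral J. The integrand is 2π-periodic and we integrate over a full period, so shifting θ does not change the value (θ → θ + π flips the sign of the trig term). Hence
  J = ∫₀^{2π} dθ/(17 + 10 cos θ).
Put z = e^{iθ}: then cos θ = (z + 1/z)/2, dθ = dz/(iz), and z runs once counterclockwise around |z| = 1:
  J = ∮_{|z|=1} 1/(17 + 10*(z + 1/z)/2) · dz/(iz) = (2/i) ∮_{|z|=1} dz/(10*z^2 + 34*z + 10).
The roots of 10*z^2 + 34*z + 10 are z = (-17 ± sqrt(17^2 - 10^2))/10, with sqrt(189) = 3*sqrt(21); their product is 1, so only z₊ = -17/10 + 3*sqrt(21)/10 lies inside the unit circle (z₋ = -17/10 - 3*sqrt(21)/10 lies outside).
z₊ is a simple zero of q(z) = 10*z^2 + 34*z + 10, so Res(1/q, z₊) = 1/q'(z₊) with q'(z) = 20*z + 34; and q'(z₊) = 10*(z₊ - z₋) = 6*sqrt(21).
Therefore J = (2/i) · 2πi · 1/(6*sqrt(21)) = 2*pi/(3*sqrt(21)) = 2*sqrt(21)*pi/63

Final answer: 2*sqrt(21)*pi/63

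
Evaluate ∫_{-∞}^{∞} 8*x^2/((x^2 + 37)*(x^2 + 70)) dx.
Let f(z) = 8*z^2/((z^2 + 37)*(z^2 + 70)). The denominator has no real zeros and deg Q - deg P = 2 ≥ 2, so the integral of f over the upper semicircle |z| = R tends to 0 as R → ∞. Closing the contour in the upper half-plane,
  ∫_{-∞}^{∞} f(x) dx = 2πi · Σ Res(f, z_k)  over the poles with Im z_k > 0.

Zeros of the denominator: z^2 + 37 = 0 gives z = ±sqrt(37)*I; z^2 + 70 = 0 gives z = ±sqrt(70)*I.
Upper half-plane: z = sqrt(37)*I, z = sqrt(70)*I (simple).

Each pole is a simple zero of Q(z) = z^4 + 107*z^2 + 2590, so Res(f, z₀) = P(z₀)/Q'(z₀) with P(z) = 8*z^2, Q'(z) = 4*z^3 + 214*z:
  Res(f, sqrt(37)*I) = (-296)/(66*sqrt(37)*I) = 4*sqrt(37)*I/33
  Res(f, sqrt(70)*I) = (-560)/(-66*sqrt(70)*I) = -4*sqrt(70)*I/33

Sum of residues: 4*I*(-sqrt(70) + sqrt(37))/33
∫_{-∞}^{∞} f(x) dx = 2πi · (4*I*(-sqrt(70) + sqrt(37))/33) = 8*pi*(-sqrt(37) + sqrt(70))/33

Final answer: 8*pi*(-sqrt(37) + sqrt(70))/33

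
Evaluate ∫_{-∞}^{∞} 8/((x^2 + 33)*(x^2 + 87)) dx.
Let f(z) = 8/((z^2 + 33)*(z^2 + 87)). The denominator has no real zeros and deg Q - deg P = 4 ≥ 2, so the integral of f over the upper semicircle |z| = R tends to 0 as R → ∞. Closing the contour in the upper half-plane,
  ∫_{-∞}^{∞} f(x) dx = 2πi · Σ Res(f, z_k)  over the poles with Im z_k > 0.

Zeros of the denominator: z^2 + 87 = 0 gives z = ±sqrt(87)*I; z^2 + 33 = 0 gives z = ±sqrt(33)*I.
Upper half-plane: z = sqrt(33)*I, z = sqrt(87)*I (simple).

Each pole is a simple zero of Q(z) = z^4 + 120*z^2 + 2871, so Res(f, z₀) = P(z₀)/Q'(z₀) with P(z) = 8, Q'(z) = 4*z^3 + 240*z:
  Res(f, sqrt(33)*I) = (8)/(108*sqrt(33)*I) = -2*sqrt(33)*I/891
  Res(f, sqrt(87)*I) = (8)/(-108*sqrt(87)*I) = 2*sqrt(87)*I/2349

Sum of residues: 2*I*(-29*sqrt(33) + 11*sqrt(87))/25839
∫_{-∞}^{∞} f(x) dx = 2πi · (2*I*(-29*sqrt(33) + 11*sqrt(87))/25839) = 4*pi*(-11*sqrt(87) + 29*sqrt(33))/25839

Final answer: 4*pi*(-11*sqrt(87) + 29*sqrt(33))/25839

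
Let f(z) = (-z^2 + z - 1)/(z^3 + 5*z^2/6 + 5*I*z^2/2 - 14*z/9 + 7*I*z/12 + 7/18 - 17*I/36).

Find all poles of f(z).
The singularities of f are the zeros of the denominator. Factoring,
  z^3 + 5*z^2/6 + 5*I*z^2/2 - 14*z/9 + 7*I*z/12 + 7/18 - 17*I/36 = (z + 1/2 + I)*(z + 2/3 + 3*I/2)*(z - 1/3)
so the candidates are z = -1/2 - I, z = -2/3 - 3*I/2, z = 1/3.

Check the numerator P(z) = -z^2 + z - 1 at each one:
  P(-1/2 - I) = -3/4 - 2*I ≠ 0, so z = -1/2 - I is a (simple) pole.
  P(-2/3 - 3*I/2) = 5/36 - 7*I/2 ≠ 0, so z = -2/3 - 3*I/2 is a (simple) pole.
  P(1/3) = -7/9 ≠ 0, so z = 1/3 is a (simple) pole.

Poles of f: {-2/3 - 3*I/2, -1/2 - I, 1/3}

Final answer: {-2/3 - 3*I/2, -1/2 - I, 1/3}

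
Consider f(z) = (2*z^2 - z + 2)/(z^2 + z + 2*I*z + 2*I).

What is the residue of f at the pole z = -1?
Write f(z) = P(z)/Q(z) with P(z) = 2*z^2 - z + 2 and Q(z) = z^2 + z + 2*I*z + 2*I.
The denominator factors as Q(z) = (z + 2*I)*(z + 1), so z = -1 is a simple zero of Q and P is analytic there; z = -1 is therefore a simple pole and
  Res(f, z₀) = P(z₀)/Q'(z₀).

Q'(z) = 2*z + 1 + 2*I, so Q'(-1) = -1 + 2*I.
P(-1) = 5.

Res(f, -1) = (5)/(-1 + 2*I) = -1 - 2*I

Final answer: -1 - 2*I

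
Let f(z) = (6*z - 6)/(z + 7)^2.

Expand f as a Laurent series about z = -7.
Put w = z - (-7), i.e. z = w - 7. The denominator is w^2, so it suffices to rewrite the numerator in powers of w.

P(z) = 6*z - 6
P(w - 7) = -48 + 6*w

Dividing each term by w^2:
  f = -48/w^2 + 6/w

Substituting back w = z + 7:
  f(z) = -48/(z + 7)^2 + 6/(z + 7)

The series is finite because the numerator is a polynomial; the negative powers form the principal part, and the coefficient of 1/(z + 7) gives Res(f, -7) = 6.

Final answer: -48/(z + 7)^2 + 6/(z + 7)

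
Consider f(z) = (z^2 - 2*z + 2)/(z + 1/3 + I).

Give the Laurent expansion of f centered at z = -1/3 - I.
Put w = z - (-1/3 - I), i.e. z = w - 1/3 - I. The denominator is w, so it suffices to rewrite the numerator in powers of w.

P(z) = z^2 - 2*z + 2
P(w - 1/3 - I) = 16/9 + 8*I/3 + (-8/3 - 2*I)*w + w^2

Dividing each term by w:
  f = (16/9 + 8*I/3)/w - 8/3 - 2*I + w

Substituting back w = z + 1/3 + I:
  f(z) = (16/9 + 8*I/3)/(z + 1/3 + I) - 8/3 - 2*I + (z + 1/3 + I)

The series is finite because the numerator is a polynomial; the negative powers form the principal part, and the coefficient of 1/(z + 1/3 + I) gives Res(f, -1/3 - I) = 16/9 + 8*I/3.

Final answer: (16/9 + 8*I/3)/(z + 1/3 + I) - 8/3 - 2*I + (z + 1/3 + I)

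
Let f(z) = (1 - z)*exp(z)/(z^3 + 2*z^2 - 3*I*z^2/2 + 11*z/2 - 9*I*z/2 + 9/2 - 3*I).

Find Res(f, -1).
Write f(z) = P(z)/Q(z) with P(z) = (1 - z)*exp(z) and Q(z) = z^3 + 2*z^2 - 3*I*z^2/2 + 11*z/2 - 9*I*z/2 + 9/2 - 3*I.
The denominator factors as Q(z) = (z + 1)*(z - 3*I)*(z + 1 + 3*I/2), so z = -1 is a simple zero of Q and P is analytic there; z = -1 is therefore a simple pole and
  Res(f, z₀) = P(z₀)/Q'(z₀).

Q'(z) = 3*z^2 + 4*z - 3*I*z + 11/2 - 9*I/2, so Q'(-1) = 9/2 - 3*I/2.
P(-1) = 2*exp(-1).

Res(f, -1) = (2*exp(-1))/(9/2 - 3*I/2) = (2/5 + 2*I/15)*exp(-1)

Final answer: (2/5 + 2*I/15)*exp(-1)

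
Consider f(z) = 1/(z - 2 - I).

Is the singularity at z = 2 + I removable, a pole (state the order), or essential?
Write f(z) = g(z)/(z - 2 - I) with g(z) = 1.
g is entire and g(2 + I) = 1 ≠ 0, so no factor of (z - 2 - I) cancels: the Laurent expansion of f about z = 2 + I starts at the power -1, i.e. lim_{z→z₀} (z - z₀) f(z) = 1 is finite and nonzero.
So z = 2 + I is a pole of order 1.

Final answer: pole of order 1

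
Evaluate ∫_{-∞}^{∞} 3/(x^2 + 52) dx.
Let f(z) = 3/(z^2 + 52). The denominator has no real zeros and deg Q - deg P = 2 ≥ 2, so the integral of f over the upper semicircle |z| = R tends to 0 as R → ∞. Closing the contour in the upper half-plane,
  ∫_{-∞}^{∞} f(x) dx = 2πi · Σ Res(f, z_k)  over the poles with Im z_k > 0.

Zeros of the denominator: z^2 + 52 = 0 gives z = ±2*sqrt(13)*I.
Upper half-plane: z = 2*sqrt(13)*I (simple).

Each pole is a simple zero of Q(z) = z^2 + 52, so Res(f, z₀) = P(z₀)/Q'(z₀) with P(z) = 3, Q'(z) = 2*z:
  Res(f, 2*sqrt(13)*I) = (3)/(4*sqrt(13)*I) = -3*sqrt(13)*I/52

∫_{-∞}^{∞} f(x) dx = 2πi · (-3*sqrt(13)*I/52) = 3*sqrt(13)*pi/26

Final answer: 3*sqrt(13)*pi/26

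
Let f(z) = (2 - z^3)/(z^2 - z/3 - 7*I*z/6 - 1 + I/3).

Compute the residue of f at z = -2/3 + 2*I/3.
-88/101 + 244*I/909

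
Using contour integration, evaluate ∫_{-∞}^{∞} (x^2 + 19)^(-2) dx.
sqrt(19)*pi/722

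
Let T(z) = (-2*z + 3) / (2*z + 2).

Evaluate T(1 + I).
-I/2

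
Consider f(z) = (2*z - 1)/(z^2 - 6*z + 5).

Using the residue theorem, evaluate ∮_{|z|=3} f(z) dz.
By the residue theorem, ∮_C f(z) dz = 2πi · (sum of the residues of f at the poles inside |z| = 3).

The denominator factors as (z - 5)*(z - 1), so the singularities of f are simple poles at z = 5, z = 1.
  |5|² = 25 > 9 = 3², so this pole is outside the contour.
  |1|² = 1 < 9 = 3², so this pole is inside the contour.

With P(z) = 2*z - 1 and Q(z) = z^2 - 6*z + 5, each pole is simple, so Res(f, z₀) = P(z₀)/Q'(z₀) with Q'(z) = 2*z - 6.
  Res(f, 1) = P(1)/Q'(1) = (1)/(-4) = -1/4

∮_C f(z) dz = 2πi · (-1/4) = -I*pi/2

Final answer: -I*pi/2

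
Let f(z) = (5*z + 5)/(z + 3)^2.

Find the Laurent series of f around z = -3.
Put w = z - (-3), i.e. z = w - 3. The denominator is w^2, so it suffices to rewrite the numerator in powers of w.

P(z) = 5*z + 5
P(w - 3) = -10 + 5*w

Dividing each term by w^2:
  f = -10/w^2 + 5/w

Substituting back w = z + 3:
  f(z) = -10/(z + 3)^2 + 5/(z + 3)

The series is finite because the numerator is a polynomial; the negative powers form the principal part, and the coefficient of 1/(z + 3) gives Res(f, -3) = 5.

Final answer: -10/(z + 3)^2 + 5/(z + 3)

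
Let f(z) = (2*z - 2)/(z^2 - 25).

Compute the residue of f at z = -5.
Write f(z) = P(z)/Q(z) with P(z) = 2*z - 2 and Q(z) = z^2 - 25.
The denominator factors as Q(z) = (z - 5)*(z + 5), so z = -5 is a simple zero of Q and P is analytic there; z = -5 is therefore a simple pole and
  Res(f, z₀) = P(z₀)/Q'(z₀).

Q'(z) = 2*z, so Q'(-5) = -10.
P(-5) = -12.

Res(f, -5) = (-12)/(-10) = 6/5

Final answer: 6/5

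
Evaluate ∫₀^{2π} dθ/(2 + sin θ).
Call the integral J. The integrand is 2π-periodic and we integrate over a full period, so shifting θ does not change the value (θ → θ + π/2 turns sin θ into cos θ). Hence
  J = ∫₀^{2π} dθ/(2 + cos θ).
Put z = e^{iθ}: then cos θ = (z + 1/z)/2, dθ = dz/(iz), and z runs once counterclockwise around |z| = 1:
  J = ∮_{|z|=1} 1/(2 + (z + 1/z)/2) · dz/(iz) = (2/i) ∮_{|z|=1} dz/(z^2 + 4*z + 1).
The roots of z^2 + 4*z + 1 are z = (-2 ± sqrt(2^2 - 1^2)), with sqrt(3) = sqrt(3); their product is 1, so only z₊ = -2 + sqrt(3) lies inside the unit circle (z₋ = -2 - sqrt(3) lies outside).
z₊ is a simple zero of q(z) = z^2 + 4*z + 1, so Res(1/q, z₊) = 1/q'(z₊) with q'(z) = 2*z + 4; and q'(z₊) = (z₊ - z₋) = 2*sqrt(3).
Therefore J = (2/i) · 2πi · 1/(2*sqrt(3)) = 2*pi/(sqrt(3)) = 2*sqrt(3)*pi/3

Final answer: 2*sqrt(3)*pi/3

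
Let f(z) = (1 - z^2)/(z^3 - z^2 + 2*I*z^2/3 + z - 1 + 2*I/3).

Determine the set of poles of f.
{-I, I, 1 - 2*I/3}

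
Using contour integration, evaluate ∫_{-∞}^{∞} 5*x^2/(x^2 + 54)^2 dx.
5*sqrt(6)*pi/36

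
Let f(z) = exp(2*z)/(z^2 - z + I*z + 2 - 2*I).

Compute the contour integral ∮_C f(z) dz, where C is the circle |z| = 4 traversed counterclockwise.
By the residue theorem, ∮_C f(z) dz = 2πi · (sum of the residues of f at the poles inside |z| = 4).

The denominator factors as (z - 1 - I)*(z + 2*I), so the singularities of f are simple poles at z = 1 + I, z = -2*I.
  |1 + I|² = 2 < 16 = 4², so this pole is inside the contour.
  |-2*I|² = 4 < 16 = 4², so this pole is inside the contour.

With P(z) = exp(2*z) and Q(z) = z^2 - z + I*z + 2 - 2*I, each pole is simple, so Res(f, z₀) = P(z₀)/Q'(z₀) with Q'(z) = 2*z - 1 + I.
  Res(f, 1 + I) = P(1 + I)/Q'(1 + I) = (exp(2 + 2*I))/(1 + 3*I) = (1/10 - 3*I/10)*exp(2 + 2*I)
  Res(f, -2*I) = P(-2*I)/Q'(-2*I) = (exp(-4*I))/(-1 - 3*I) = (-1/10 + 3*I/10)*exp(-4*I)

Sum of residues inside C: (-1/10 + 3*I/10)*exp(-4*I) + (1/10 - 3*I/10)*exp(2 + 2*I)
∮_C f(z) dz = 2πi · ((-1/10 + 3*I/10)*exp(-4*I) + (1/10 - 3*I/10)*exp(2 + 2*I)) = pi*(-3/5 - I/5)*exp(-4*I) + pi*(3/5 + I/5)*exp(2 + 2*I)

Final answer: pi*(-3/5 - I/5)*exp(-4*I) + pi*(3/5 + I/5)*exp(2 + 2*I)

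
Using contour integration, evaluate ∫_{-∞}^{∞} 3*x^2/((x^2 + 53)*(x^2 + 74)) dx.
Let f(z) = 3*z^2/((z^2 + 53)*(z^2 + 74)). The denominator has no real zeros and deg Q - deg P = 2 ≥ 2, so the integral of f over the upper semicircle |z| = R tends to 0 as R → ∞. Closing the contour in the upper half-plane,
  ∫_{-∞}^{∞} f(x) dx = 2πi · Σ Res(f, z_k)  over the poles with Im z_k > 0.

Zeros of the denominator: z^2 + 74 = 0 gives z = ±sqrt(74)*I; z^2 + 53 = 0 gives z = ±sqrt(53)*I.
Upper half-plane: z = sqrt(53)*I, z = sqrt(74)*I (simple).

Each pole is a simple zero of Q(z) = z^4 + 127*z^2 + 3922, so Res(f, z₀) = P(z₀)/Q'(z₀) with P(z) = 3*z^2, Q'(z) = 4*z^3 + 254*z:
  Res(f, sqrt(53)*I) = (-159)/(42*sqrt(53)*I) = sqrt(53)*I/14
  Res(f, sqrt(74)*I) = (-222)/(-42*sqrt(74)*I) = -sqrt(74)*I/14

Sum of residues: I*(-sqrt(74) + sqrt(53))/14
∫_{-∞}^{∞} f(x) dx = 2πi · (I*(-sqrt(74) + sqrt(53))/14) = pi*(-sqrt(53) + sqrt(74))/7

Final answer: pi*(-sqrt(53) + sqrt(74))/7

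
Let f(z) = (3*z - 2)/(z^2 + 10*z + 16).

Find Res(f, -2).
-4/3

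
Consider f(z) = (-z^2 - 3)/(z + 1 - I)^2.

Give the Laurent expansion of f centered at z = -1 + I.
Put w = z - (-1 + I), i.e. z = w - 1 + I. The denominator is w^2, so it suffices to rewrite the numerator in powers of w.

P(z) = -z^2 - 3
P(w - 1 + I) = -3 + 2*I + (2 - 2*I)*w - w^2

Dividing each term by w^2:
  f = (-3 + 2*I)/w^2 + (2 - 2*I)/w - 1

Substituting back w = z + 1 - I:
  f(z) = (-3 + 2*I)/(z + 1 - I)^2 + (2 - 2*I)/(z + 1 - I) - 1

The series is finite because the numerator is a polynomial; the negative powers form the principal part, and the coefficient of 1/(z + 1 - I) gives Res(f, -1 + I) = 2 - 2*I.

Final answer: (-3 + 2*I)/(z + 1 - I)^2 + (2 - 2*I)/(z + 1 - I) - 1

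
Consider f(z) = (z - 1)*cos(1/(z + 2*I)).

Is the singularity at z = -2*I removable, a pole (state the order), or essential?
Let u = z + 2*I. Then
  cos(1/u) = Σ_{k≥0} (-1)^k (1)^(2k)/((2k)!·u^(2k)) = 1 - 1/(2*u^2) + 1/(24*u^4) + ...
which has infinitely many negative powers of u, so cos(1/(z + 2*I)) has an essential singularity at z = -2*I.
The extra factor z - 1 is a nonzero polynomial; if the product had at most a pole at z = -2*I, dividing by that polynomial would leave cos(1/(z + 2*I)) with at most a pole too — contradiction. (Equivalently, the product's Laurent series still has infinitely many negative powers.)
So the singularity is essential.

Final answer: essential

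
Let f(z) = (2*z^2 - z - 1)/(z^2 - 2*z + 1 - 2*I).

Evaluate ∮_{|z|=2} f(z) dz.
By the residue theorem, ∮_C f(z) dz = 2πi · (sum of the residues of f at the poles inside |z| = 2).

The denominator factors as (z - 2 - I)*(z + I), so the singularities of f are simple poles at z = 2 + I, z = -I.
  |2 + I|² = 5 > 4 = 2², so this pole is outside the contour.
  |-I|² = 1 < 4 = 2², so this pole is inside the contour.

With P(z) = 2*z^2 - z - 1 and Q(z) = z^2 - 2*z + 1 - 2*I, each pole is simple, so Res(f, z₀) = P(z₀)/Q'(z₀) with Q'(z) = 2*z - 2.
  Res(f, -I) = P(-I)/Q'(-I) = (-3 + I)/(-2 - 2*I) = 1/2 - I

∮_C f(z) dz = 2πi · (1/2 - I) = pi*(2 + I)

Final answer: pi*(2 + I)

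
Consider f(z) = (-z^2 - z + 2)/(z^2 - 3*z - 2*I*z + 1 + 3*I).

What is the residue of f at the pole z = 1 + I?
Write f(z) = P(z)/Q(z) with P(z) = -z^2 - z + 2 and Q(z) = z^2 - 3*z - 2*I*z + 1 + 3*I.
The denominator factors as Q(z) = (z - 2 - I)*(z - 1 - I), so z = 1 + I is a simple zero of Q and P is analytic there; z = 1 + I is therefore a simple pole and
  Res(f, z₀) = P(z₀)/Q'(z₀).

Q'(z) = 2*z - 3 - 2*I, so Q'(1 + I) = -1.
P(1 + I) = 1 - 3*I.

Res(f, 1 + I) = (1 - 3*I)/(-1) = -1 + 3*I

Final answer: -1 + 3*I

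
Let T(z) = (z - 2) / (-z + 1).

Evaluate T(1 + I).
Substitute z = 1 + I:
  numerator:   (1 + I) - 2 = -1 + I
  denominator: -(1 + I) + 1 = -I
T(1 + I) = (-1 + I)/(-I); multiplying numerator and denominator by the conjugate I gives (-1 - I)/1 = -1 - I

Final answer: -1 - I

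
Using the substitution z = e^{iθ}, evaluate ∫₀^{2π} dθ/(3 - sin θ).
Call the integral J. The integrand is 2π-periodic and we integrate over a full period, so shifting θ does not change the value (θ → θ + π/2 turns sin θ into cos θ; θ → θ + π flips the sign of the trig term). Hence
  J = ∫₀^{2π} dθ/(3 + cos θ).
Put z = e^{iθ}: then cos θ = (z + 1/z)/2, dθ = dz/(iz), and z runs once counterclockwise around |z| = 1:
  J = ∮_{|z|=1} 1/(3 + (z + 1/z)/2) · dz/(iz) = (2/i) ∮_{|z|=1} dz/(z^2 + 6*z + 1).
The roots of z^2 + 6*z + 1 are z = (-3 ± sqrt(3^2 - 1^2)), with sqrt(8) = 2*sqrt(2); their product is 1, so only z₊ = -3 + 2*sqrt(2) lies inside the unit circle (z₋ = -3 - 2*sqrt(2) lies outside).
z₊ is a simple zero of q(z) = z^2 + 6*z + 1, so Res(1/q, z₊) = 1/q'(z₊) with q'(z) = 2*z + 6; and q'(z₊) = (z₊ - z₋) = 4*sqrt(2).
Therefore J = (2/i) · 2πi · 1/(4*sqrt(2)) = 2*pi/(2*sqrt(2)) = sqrt(2)*pi/2

Final answer: sqrt(2)*pi/2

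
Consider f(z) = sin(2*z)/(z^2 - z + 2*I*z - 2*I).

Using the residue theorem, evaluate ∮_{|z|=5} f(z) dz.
pi*(4/5 + 2*I/5)*sin(2) + pi*(-2/5 + 4*I/5)*sinh(4)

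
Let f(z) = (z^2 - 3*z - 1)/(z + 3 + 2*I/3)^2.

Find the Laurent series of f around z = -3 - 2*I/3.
Put w = z - (-3 - 2*I/3), i.e. z = w - 3 - 2*I/3. The denominator is w^2, so it suffices to rewrite the numerator in powers of w.

P(z) = z^2 - 3*z - 1
P(w - 3 - 2*I/3) = 149/9 + 6*I + (-9 - 4*I/3)*w + w^2

Dividing each term by w^2:
  f = (149/9 + 6*I)/w^2 + (-9 - 4*I/3)/w + 1

Substituting back w = z + 3 + 2*I/3:
  f(z) = (149/9 + 6*I)/(z + 3 + 2*I/3)^2 + (-9 - 4*I/3)/(z + 3 + 2*I/3) + 1

The series is finite because the numerator is a polynomial; the negative powers form the principal part, and the coefficient of 1/(z + 3 + 2*I/3) gives Res(f, -3 - 2*I/3) = -9 - 4*I/3.

Final answer: (149/9 + 6*I)/(z + 3 + 2*I/3)^2 + (-9 - 4*I/3)/(z + 3 + 2*I/3) + 1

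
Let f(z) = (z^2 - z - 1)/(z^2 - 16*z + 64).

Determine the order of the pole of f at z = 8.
2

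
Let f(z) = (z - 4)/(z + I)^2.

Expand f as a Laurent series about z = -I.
Put w = z - (-I), i.e. z = w - I. The denominator is w^2, so it suffices to rewrite the numerator in powers of w.

P(z) = z - 4
P(w - I) = -4 - I + w

Dividing each term by w^2:
  f = (-4 - I)/w^2 + 1/w

Substituting back w = z + I:
  f(z) = (-4 - I)/(z + I)^2 + 1/(z + I)

The series is finite because the numerator is a polynomial; the negative powers form the principal part, and the coefficient of 1/(z + I) gives Res(f, -I) = 1.

Final answer: (-4 - I)/(z + I)^2 + 1/(z + I)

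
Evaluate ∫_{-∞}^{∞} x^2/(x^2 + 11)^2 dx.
Let f(z) = z^2/(z^2 + 11)^2. The denominator has no real zeros and deg Q - deg P = 2 ≥ 2, so the integral of f over the upper semicircle |z| = R tends to 0 as R → ∞. Closing the contour in the upper half-plane,
  ∫_{-∞}^{∞} f(x) dx = 2πi · Σ Res(f, z_k)  over the poles with Im z_k > 0.

Zeros of the denominator: z^2 + 11 = 0 gives z = ±sqrt(11)*I.
Upper half-plane: z = sqrt(11)*I (a pole of order 2).

Write f(z) = g(z)/(z - sqrt(11)*I)^2 with g(z) = z^2/(z + sqrt(11)*I)^2. For a double pole, Res(f, z₀) = g'(z₀):
  g'(z) = 2*sqrt(11)*I*z/(z + sqrt(11)*I)^3
  Res(f, sqrt(11)*I) = g'(sqrt(11)*I) = -sqrt(11)*I/44

∫_{-∞}^{∞} f(x) dx = 2πi · (-sqrt(11)*I/44) = sqrt(11)*pi/22

Final answer: sqrt(11)*pi/22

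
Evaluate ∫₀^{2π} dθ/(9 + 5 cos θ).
sqrt(14)*pi/14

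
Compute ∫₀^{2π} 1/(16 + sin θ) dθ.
Call the integral J. The integrand is 2π-periodic and we integrate over a full period, so shifting θ does not change the value (θ → θ + π/2 turns sin θ into cos θ). Hence
  J = ∫₀^{2π} dθ/(16 + cos θ).
Put z = e^{iθ}: then cos θ = (z + 1/z)/2, dθ = dz/(iz), and z runs once counterclockwise around |z| = 1:
  J = ∮_{|z|=1} 1/(16 + (z + 1/z)/2) · dz/(iz) = (2/i) ∮_{|z|=1} dz/(z^2 + 32*z + 1).
The roots of z^2 + 32*z + 1 are z = (-16 ± sqrt(16^2 - 1^2)), with sqrt(255) = sqrt(255); their product is 1, so only z₊ = -16 + sqrt(255) lies inside the unit circle (z₋ = -16 - sqrt(255) lies outside).
z₊ is a simple zero of q(z) = z^2 + 32*z + 1, so Res(1/q, z₊) = 1/q'(z₊) with q'(z) = 2*z + 32; and q'(z₊) = (z₊ - z₋) = 2*sqrt(255).
Therefore J = (2/i) · 2πi · 1/(2*sqrt(255)) = 2*pi/(sqrt(255)) = 2*sqrt(255)*pi/255

Final answer: 2*sqrt(255)*pi/255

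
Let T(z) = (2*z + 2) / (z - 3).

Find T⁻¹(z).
Set w = T(z) = (2*z + 2) / (z - 3) and solve for z:
  w*(z - 3) = 2*z + 2
  -3*w + z*(w - 2) - 2 = 0
  z*(w - 2) = 3*w + 2
  z = (-3*w - 2)/(2 - w)
Renaming the variable, T⁻¹(z) = (-3*z - 2)/(-z + 2) = (3*z + 2)/(z - 2).
(Check: ad - bc = -8 ≠ 0, so T is invertible.)

Final answer: (3*z + 2)/(z - 2)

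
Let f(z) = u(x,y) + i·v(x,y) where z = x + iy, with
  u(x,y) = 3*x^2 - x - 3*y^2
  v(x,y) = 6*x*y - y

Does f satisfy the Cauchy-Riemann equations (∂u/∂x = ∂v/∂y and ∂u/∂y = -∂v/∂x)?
∂u/∂x = 6*x - 1
∂v/∂y = 6*x - 1
∂u/∂y = -6*y
∂v/∂x = 6*y
∂u/∂x = ∂v/∂y and ∂u/∂y = -∂v/∂x hold identically; f is analytic.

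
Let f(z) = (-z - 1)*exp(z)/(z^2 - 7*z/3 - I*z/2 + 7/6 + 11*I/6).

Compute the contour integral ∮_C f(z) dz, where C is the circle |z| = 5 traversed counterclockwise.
By the residue theorem, ∮_C f(z) dz = 2πi · (sum of the residues of f at the poles inside |z| = 5).

The denominator factors as (z - 1/3 - I)*(z - 2 + I/2), so the singularities of f are simple poles at z = 1/3 + I, z = 2 - I/2.
  |1/3 + I|² = 10/9 < 25 = 5², so this pole is inside the contour.
  |2 - I/2|² = 17/4 < 25 = 5², so this pole is inside the contour.

With P(z) = (-z - 1)*exp(z) and Q(z) = z^2 - 7*z/3 - I*z/2 + 7/6 + 11*I/6, each pole is simple, so Res(f, z₀) = P(z₀)/Q'(z₀) with Q'(z) = 2*z - 7/3 - I/2.
  Res(f, 1/3 + I) = P(1/3 + I)/Q'(1/3 + I) = ((-4/3 - I)*exp(1/3 + I))/(-5/3 + 3*I/2) = (26/181 + 132*I/181)*exp(1/3 + I)
  Res(f, 2 - I/2) = P(2 - I/2)/Q'(2 - I/2) = ((-3 + I/2)*exp(2 - I/2))/(5/3 - 3*I/2) = (-207/181 - 132*I/181)*exp(2 - I/2)

Sum of residues inside C: (-207/181 - 132*I/181)*exp(2 - I/2) + (26/181 + 132*I/181)*exp(1/3 + I)
∮_C f(z) dz = 2πi · ((-207/181 - 132*I/181)*exp(2 - I/2) + (26/181 + 132*I/181)*exp(1/3 + I)) = pi*(264/181 - 414*I/181)*exp(2 - I/2) + pi*(-264/181 + 52*I/181)*exp(1/3 + I)

Final answer: pi*(264/181 - 414*I/181)*exp(2 - I/2) + pi*(-264/181 + 52*I/181)*exp(1/3 + I)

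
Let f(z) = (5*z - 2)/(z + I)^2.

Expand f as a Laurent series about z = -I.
Put w = z - (-I), i.e. z = w - I. The denominator is w^2, so it suffices to rewrite the numerator in powers of w.

P(z) = 5*z - 2
P(w - I) = -2 - 5*I + 5*w

Dividing each term by w^2:
  f = (-2 - 5*I)/w^2 + 5/w

Substituting back w = z + I:
  f(z) = (-2 - 5*I)/(z + I)^2 + 5/(z + I)

The series is finite because the numerator is a polynomial; the negative powers form the principal part, and the coefficient of 1/(z + I) gives Res(f, -I) = 5.

Final answer: (-2 - 5*I)/(z + I)^2 + 5/(z + I)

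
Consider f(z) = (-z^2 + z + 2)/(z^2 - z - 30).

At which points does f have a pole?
The singularities of f are the zeros of the denominator. Factoring,
  z^2 - z - 30 = (z - 6)*(z + 5)
so the candidates are z = 6, z = -5.

Check the numerator P(z) = -z^2 + z + 2 at each one:
  P(6) = -28 ≠ 0, so z = 6 is a (simple) pole.
  P(-5) = -28 ≠ 0, so z = -5 is a (simple) pole.

Poles of f: {-5, 6}

Final answer: {-5, 6}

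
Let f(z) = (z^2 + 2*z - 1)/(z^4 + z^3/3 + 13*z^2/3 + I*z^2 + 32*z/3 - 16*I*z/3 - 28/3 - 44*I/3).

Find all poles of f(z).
{-2, 2*I, 2/3 - 3*I, 1 + I}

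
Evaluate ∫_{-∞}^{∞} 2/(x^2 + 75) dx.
2*sqrt(3)*pi/15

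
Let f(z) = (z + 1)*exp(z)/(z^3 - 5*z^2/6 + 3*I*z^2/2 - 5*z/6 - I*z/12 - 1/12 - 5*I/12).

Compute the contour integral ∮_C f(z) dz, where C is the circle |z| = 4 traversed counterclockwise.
pi*(1098/425 - 1014*I/425)*exp(1/3 - I/2) + pi*(-114/221 + 54*I/221)*exp(-1/2) + pi*(-672/325 + 696*I/325)*exp(1 - I)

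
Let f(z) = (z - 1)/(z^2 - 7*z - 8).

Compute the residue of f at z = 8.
Write f(z) = P(z)/Q(z) with P(z) = z - 1 and Q(z) = z^2 - 7*z - 8.
The denominator factors as Q(z) = (z - 8)*(z + 1), so z = 8 is a simple zero of Q and P is analytic there; z = 8 is therefore a simple pole and
  Res(f, z₀) = P(z₀)/Q'(z₀).

Q'(z) = 2*z - 7, so Q'(8) = 9.
P(8) = 7.

Res(f, 8) = (7)/(9) = 7/9

Final answer: 7/9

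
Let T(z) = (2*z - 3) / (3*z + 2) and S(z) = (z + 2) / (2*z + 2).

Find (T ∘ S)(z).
(-4*z - 2)/(7*z + 10)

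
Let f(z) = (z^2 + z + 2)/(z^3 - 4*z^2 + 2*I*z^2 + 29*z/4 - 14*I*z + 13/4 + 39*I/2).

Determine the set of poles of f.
The singularities of f are the zeros of the denominator. Factoring,
  z^3 - 4*z^2 + 2*I*z^2 + 29*z/4 - 14*I*z + 13/4 + 39*I/2 = (z - 3 - 2*I)*(z - 3/2 + I)*(z + 1/2 + 3*I)
so the candidates are z = 3 + 2*I, z = 3/2 - I, z = -1/2 - 3*I.

Check the numerator P(z) = z^2 + z + 2 at each one:
  P(3 + 2*I) = 10 + 14*I ≠ 0, so z = 3 + 2*I is a (simple) pole.
  P(3/2 - I) = 19/4 - 4*I ≠ 0, so z = 3/2 - I is a (simple) pole.
  P(-1/2 - 3*I) = -29/4 ≠ 0, so z = -1/2 - 3*I is a (simple) pole.

Poles of f: {-1/2 - 3*I, 3/2 - I, 3 + 2*I}

Final answer: {-1/2 - 3*I, 3/2 - I, 3 + 2*I}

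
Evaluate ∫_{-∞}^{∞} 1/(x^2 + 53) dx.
Let f(z) = 1/(z^2 + 53). The denominator has no real zeros and deg Q - deg P = 2 ≥ 2, so the integral of f over the upper semicircle |z| = R tends to 0 as R → ∞. Closing the contour in the upper half-plane,
  ∫_{-∞}^{∞} f(x) dx = 2πi · Σ Res(f, z_k)  over the poles with Im z_k > 0.

Zeros of the denominator: z^2 + 53 = 0 gives z = ±sqrt(53)*I.
Upper half-plane: z = sqrt(53)*I (simple).

Each pole is a simple zero of Q(z) = z^2 + 53, so Res(f, z₀) = P(z₀)/Q'(z₀) with P(z) = 1, Q'(z) = 2*z:
  Res(f, sqrt(53)*I) = (1)/(2*sqrt(53)*I) = -sqrt(53)*I/106

∫_{-∞}^{∞} f(x) dx = 2πi · (-sqrt(53)*I/106) = sqrt(53)*pi/53

Final answer: sqrt(53)*pi/53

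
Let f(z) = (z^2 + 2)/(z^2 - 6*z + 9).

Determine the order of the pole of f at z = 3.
Factor the denominator:
  z^2 - 6*z + 9 = (z - 3)^2

The numerator P(z) = z^2 + 2 has P(3) = 11 ≠ 0, so no factor of (z - 3) cancels.
Near z = 3 we can therefore write f(z) = g(z)/(z - 3)^2 with g analytic at 3 and g(3) ≠ 0 (g is just the numerator).

Hence z = 3 is a pole of order 2.

Final answer: 2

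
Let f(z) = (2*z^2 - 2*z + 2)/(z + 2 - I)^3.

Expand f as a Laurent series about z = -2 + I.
Put w = z - (-2 + I), i.e. z = w - 2 + I. The denominator is w^3, so it suffices to rewrite the numerator in powers of w.

P(z) = 2*z^2 - 2*z + 2
P(w - 2 + I) = 12 - 10*I + (-10 + 4*I)*w + 2*w^2

Dividing each term by w^3:
  f = (12 - 10*I)/w^3 + (-10 + 4*I)/w^2 + 2/w

Substituting back w = z + 2 - I:
  f(z) = (12 - 10*I)/(z + 2 - I)^3 + (-10 + 4*I)/(z + 2 - I)^2 + 2/(z + 2 - I)

The series is finite because the numerator is a polynomial; the negative powers form the principal part, and the coefficient of 1/(z + 2 - I) gives Res(f, -2 + I) = 2.

Final answer: (12 - 10*I)/(z + 2 - I)^3 + (-10 + 4*I)/(z + 2 - I)^2 + 2/(z + 2 - I)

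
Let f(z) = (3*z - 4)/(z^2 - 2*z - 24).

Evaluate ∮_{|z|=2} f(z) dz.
By the residue theorem, ∮_C f(z) dz = 2πi · (sum of the residues of f at the poles inside |z| = 2).

The denominator factors as (z - 6)*(z + 4), so the singularities of f are simple poles at z = 6, z = -4.
  |6|² = 36 > 4 = 2², so this pole is outside the contour.
  |-4|² = 16 > 4 = 2², so this pole is outside the contour.

No pole lies inside the contour, so f is analytic on and inside C and the integral is 0 (Cauchy's theorem).

Final answer: 0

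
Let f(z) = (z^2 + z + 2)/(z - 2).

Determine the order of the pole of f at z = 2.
1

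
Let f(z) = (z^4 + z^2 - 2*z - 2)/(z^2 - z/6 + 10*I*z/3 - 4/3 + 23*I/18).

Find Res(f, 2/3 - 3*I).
Write f(z) = P(z)/Q(z) with P(z) = z^4 + z^2 - 2*z - 2 and Q(z) = z^2 - z/6 + 10*I*z/3 - 4/3 + 23*I/18.
The denominator factors as Q(z) = (z + 1/2 + I/3)*(z - 2/3 + 3*I), so z = 2/3 - 3*I is a simple zero of Q and P is analytic there; z = 2/3 - 3*I is therefore a simple pole and
  Res(f, z₀) = P(z₀)/Q'(z₀).

Q'(z) = 2*z - 1/6 + 10*I/3, so Q'(2/3 - 3*I) = 7/6 - 8*I/3.
P(2/3 - 3*I) = 3670/81 + 634*I/9.

Res(f, 2/3 - 3*I) = (3670/81 + 634*I/9)/(7/6 - 8*I/3) = -131212/8235 + 197324*I/8235

Final answer: -131212/8235 + 197324*I/8235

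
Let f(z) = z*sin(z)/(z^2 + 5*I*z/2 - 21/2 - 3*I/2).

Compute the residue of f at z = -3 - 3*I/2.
(-15/29 - 6*I/29)*sin(3 + 3*I/2)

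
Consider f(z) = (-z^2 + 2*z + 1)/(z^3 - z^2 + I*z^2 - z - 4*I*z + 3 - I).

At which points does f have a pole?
The singularities of f are the zeros of the denominator. Factoring,
  z^3 - z^2 + I*z^2 - z - 4*I*z + 3 - I = (z + 1 + I)*(z - 2 - I)*(z + I)
so the candidates are z = -1 - I, z = 2 + I, z = -I.

Check the numerator P(z) = -z^2 + 2*z + 1 at each one:
  P(-1 - I) = -1 - 4*I ≠ 0, so z = -1 - I is a (simple) pole.
  P(2 + I) = 2 - 2*I ≠ 0, so z = 2 + I is a (simple) pole.
  P(-I) = 2 - 2*I ≠ 0, so z = -I is a (simple) pole.

Poles of f: {-1 - I, -I, 2 + I}

Final answer: {-1 - I, -I, 2 + I}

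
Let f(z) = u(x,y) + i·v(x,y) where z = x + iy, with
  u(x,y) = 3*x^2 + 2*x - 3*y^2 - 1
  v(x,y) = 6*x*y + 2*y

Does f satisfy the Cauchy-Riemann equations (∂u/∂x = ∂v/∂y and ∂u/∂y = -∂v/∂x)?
∂u/∂x = 6*x + 2
∂v/∂y = 6*x + 2
∂u/∂y = -6*y
∂v/∂x = 6*y
∂u/∂x = ∂v/∂y and ∂u/∂y = -∂v/∂x hold identically; f is analytic.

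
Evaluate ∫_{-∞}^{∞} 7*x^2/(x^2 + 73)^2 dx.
Let f(z) = 7*z^2/(z^2 + 73)^2. The denominator has no real zeros and deg Q - deg P = 2 ≥ 2, so the integral of f over the upper semicircle |z| = R tends to 0 as R → ∞. Closing the contour in the upper half-plane,
  ∫_{-∞}^{∞} f(x) dx = 2πi · Σ Res(f, z_k)  over the poles with Im z_k > 0.

Zeros of the denominator: z^2 + 73 = 0 gives z = ±sqrt(73)*I.
Upper half-plane: z = sqrt(73)*I (a pole of order 2).

Write f(z) = g(z)/(z - sqrt(73)*I)^2 with g(z) = 7*z^2/(z + sqrt(73)*I)^2. For a double pole, Res(f, z₀) = g'(z₀):
  g'(z) = 14*sqrt(73)*I*z/(z + sqrt(73)*I)^3
  Res(f, sqrt(73)*I) = g'(sqrt(73)*I) = -7*sqrt(73)*I/292

∫_{-∞}^{∞} f(x) dx = 2πi · (-7*sqrt(73)*I/292) = 7*sqrt(73)*pi/146

Final answer: 7*sqrt(73)*pi/146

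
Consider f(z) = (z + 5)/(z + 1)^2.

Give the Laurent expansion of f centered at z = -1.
4/(z + 1)^2 + 1/(z + 1)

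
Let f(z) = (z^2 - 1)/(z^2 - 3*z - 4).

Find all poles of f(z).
The singularities of f are the zeros of the denominator. Factoring,
  z^2 - 3*z - 4 = (z - 4)*(z + 1)
so the candidates are z = 4, z = -1.

Check the numerator P(z) = z^2 - 1 at each one:
  P(4) = 15 ≠ 0, so z = 4 is a (simple) pole.
  P(-1) = 0, so the factor (z + 1) cancels and z = -1 is only a removable singularity, not a pole.

Poles of f: {4}

Final answer: {4}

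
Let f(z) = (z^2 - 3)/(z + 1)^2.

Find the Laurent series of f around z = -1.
Put w = z - (-1), i.e. z = w - 1. The denominator is w^2, so it suffices to rewrite the numerator in powers of w.

P(z) = z^2 - 3
P(w - 1) = -2 - 2*w + w^2

Dividing each term by w^2:
  f = -2/w^2 - 2/w + 1

Substituting back w = z + 1:
  f(z) = -2/(z + 1)^2 - 2/(z + 1) + 1

The series is finite because the numerator is a polynomial; the negative powers form the principal part, and the coefficient of 1/(z + 1) gives Res(f, -1) = -2.

Final answer: -2/(z + 1)^2 - 2/(z + 1) + 1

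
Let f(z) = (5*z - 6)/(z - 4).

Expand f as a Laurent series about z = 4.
Put w = z - (4), i.e. z = w + 4. The denominator is w, so it suffices to rewrite the numerator in powers of w.

P(z) = 5*z - 6
P(w + 4) = 14 + 5*w

Dividing each term by w:
  f = 14/w + 5

Substituting back w = z - 4:
  f(z) = 14/(z - 4) + 5

The series is finite because the numerator is a polynomial; the negative powers form the principal part, and the coefficient of 1/(z - 4) gives Res(f, 4) = 14.

Final answer: 14/(z - 4) + 5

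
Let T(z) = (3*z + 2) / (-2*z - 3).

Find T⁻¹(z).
Set w = T(z) = (3*z + 2) / (-2*z - 3) and solve for z:
  w*(-2*z - 3) = 3*z + 2
  -3*w + z*(-2*w - 3) - 2 = 0
  z*(-2*w - 3) = 3*w + 2
  z = (-3*w - 2)/(2*w + 3)
Renaming the variable, T⁻¹(z) = (-3*z - 2)/(2*z + 3).
(Check: ad - bc = -5 ≠ 0, so T is invertible.)

Final answer: (-3*z - 2)/(2*z + 3)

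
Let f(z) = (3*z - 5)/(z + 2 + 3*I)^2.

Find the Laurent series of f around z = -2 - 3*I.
(-11 - 9*I)/(z + 2 + 3*I)^2 + 3/(z + 2 + 3*I)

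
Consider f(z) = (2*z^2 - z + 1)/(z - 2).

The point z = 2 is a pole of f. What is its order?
Factor the denominator:
  z - 2 = (z - 2)

The numerator P(z) = 2*z^2 - z + 1 has P(2) = 7 ≠ 0, so no factor of (z - 2) cancels.
Near z = 2 we can therefore write f(z) = g(z)/(z - 2) with g analytic at 2 and g(2) ≠ 0 (g is just the numerator).

Hence z = 2 is a pole of order 1.

Final answer: 1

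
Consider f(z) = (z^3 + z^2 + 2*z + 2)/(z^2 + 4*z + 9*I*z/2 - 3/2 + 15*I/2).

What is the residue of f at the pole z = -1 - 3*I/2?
117/100 - 36*I/25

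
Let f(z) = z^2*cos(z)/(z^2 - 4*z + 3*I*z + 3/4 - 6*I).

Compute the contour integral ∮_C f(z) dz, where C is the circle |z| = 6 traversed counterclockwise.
By the residue theorem, ∮_C f(z) dz = 2πi · (sum of the residues of f at the poles inside |z| = 6).

The denominator factors as (z - 3 + 3*I/2)*(z - 1 + 3*I/2), so the singularities of f are simple poles at z = 3 - 3*I/2, z = 1 - 3*I/2.
  |3 - 3*I/2|² = 45/4 < 36 = 6², so this pole is inside the contour.
  |1 - 3*I/2|² = 13/4 < 36 = 6², so this pole is inside the contour.

With P(z) = z^2*cos(z) and Q(z) = z^2 - 4*z + 3*I*z + 3/4 - 6*I, each pole is simple, so Res(f, z₀) = P(z₀)/Q'(z₀) with Q'(z) = 2*z - 4 + 3*I.
  Res(f, 3 - 3*I/2) = P(3 - 3*I/2)/Q'(3 - 3*I/2) = ((27/4 - 9*I)*cos(3 - 3*I/2))/(2) = (27/8 - 9*I/2)*cos(3 - 3*I/2)
  Res(f, 1 - 3*I/2) = P(1 - 3*I/2)/Q'(1 - 3*I/2) = ((-5/4 - 3*I)*cos(1 - 3*I/2))/(-2) = (5/8 + 3*I/2)*cos(1 - 3*I/2)

Sum of residues inside C: (5/8 + 3*I/2)*cos(1 - 3*I/2) + (27/8 - 9*I/2)*cos(3 - 3*I/2)
∮_C f(z) dz = 2πi · ((5/8 + 3*I/2)*cos(1 - 3*I/2) + (27/8 - 9*I/2)*cos(3 - 3*I/2)) = pi*(9 + 27*I/4)*cos(3 - 3*I/2) + pi*(-3 + 5*I/4)*cos(1 - 3*I/2)

Final answer: pi*(9 + 27*I/4)*cos(3 - 3*I/2) + pi*(-3 + 5*I/4)*cos(1 - 3*I/2)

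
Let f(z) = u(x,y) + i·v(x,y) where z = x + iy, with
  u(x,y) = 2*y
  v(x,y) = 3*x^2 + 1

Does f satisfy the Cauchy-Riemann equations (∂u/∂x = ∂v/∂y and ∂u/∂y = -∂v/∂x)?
∂u/∂x = 0
∂v/∂y = 0
∂u/∂y = 2
∂v/∂x = 6*x
∂u/∂y ≠ -∂v/∂x; the Cauchy-Riemann equations are not satisfied, so f is not analytic.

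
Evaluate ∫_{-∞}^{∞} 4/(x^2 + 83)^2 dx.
2*sqrt(83)*pi/6889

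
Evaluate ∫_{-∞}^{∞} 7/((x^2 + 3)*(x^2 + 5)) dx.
Let f(z) = 7/((z^2 + 3)*(z^2 + 5)). The denominator has no real zeros and deg Q - deg P = 4 ≥ 2, so the integral of f over the upper semicircle |z| = R tends to 0 as R → ∞. Closing the contour in the upper half-plane,
  ∫_{-∞}^{∞} f(x) dx = 2πi · Σ Res(f, z_k)  over the poles with Im z_k > 0.

Zeros of the denominator: z^2 + 5 = 0 gives z = ±sqrt(5)*I; z^2 + 3 = 0 gives z = ±sqrt(3)*I.
Upper half-plane: z = sqrt(3)*I, z = sqrt(5)*I (simple).

Each pole is a simple zero of Q(z) = z^4 + 8*z^2 + 15, so Res(f, z₀) = P(z₀)/Q'(z₀) with P(z) = 7, Q'(z) = 4*z^3 + 16*z:
  Res(f, sqrt(3)*I) = (7)/(4*sqrt(3)*I) = -7*sqrt(3)*I/12
  Res(f, sqrt(5)*I) = (7)/(-4*sqrt(5)*I) = 7*sqrt(5)*I/20

Sum of residues: 7*I*(-5*sqrt(3) + 3*sqrt(5))/60
∫_{-∞}^{∞} f(x) dx = 2πi · (7*I*(-5*sqrt(3) + 3*sqrt(5))/60) = 7*pi*(-3*sqrt(5) + 5*sqrt(3))/30

Final answer: 7*pi*(-3*sqrt(5) + 5*sqrt(3))/30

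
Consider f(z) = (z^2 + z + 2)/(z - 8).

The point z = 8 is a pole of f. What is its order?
Factor the denominator:
  z - 8 = (z - 8)

The numerator P(z) = z^2 + z + 2 has P(8) = 74 ≠ 0, so no factor of (z - 8) cancels.
Near z = 8 we can therefore write f(z) = g(z)/(z - 8) with g analytic at 8 and g(8) ≠ 0 (g is just the numerator).

Hence z = 8 is a pole of order 1.

Final answer: 1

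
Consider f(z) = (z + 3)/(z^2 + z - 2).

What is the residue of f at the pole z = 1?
Write f(z) = P(z)/Q(z) with P(z) = z + 3 and Q(z) = z^2 + z - 2.
The denominator factors as Q(z) = (z + 2)*(z - 1), so z = 1 is a simple zero of Q and P is analytic there; z = 1 is therefore a simple pole and
  Res(f, z₀) = P(z₀)/Q'(z₀).

Q'(z) = 2*z + 1, so Q'(1) = 3.
P(1) = 4.

Res(f, 1) = (4)/(3) = 4/3

Final answer: 4/3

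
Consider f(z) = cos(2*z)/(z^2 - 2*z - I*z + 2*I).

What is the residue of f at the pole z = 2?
Write f(z) = P(z)/Q(z) with P(z) = cos(2*z) and Q(z) = z^2 - 2*z - I*z + 2*I.
The denominator factors as Q(z) = (z - I)*(z - 2), so z = 2 is a simple zero of Q and P is analytic there; z = 2 is therefore a simple pole and
  Res(f, z₀) = P(z₀)/Q'(z₀).

Q'(z) = 2*z - 2 - I, so Q'(2) = 2 - I.
P(2) = cos(4).

Res(f, 2) = (cos(4))/(2 - I) = (2/5 + I/5)*cos(4)

Final answer: (2/5 + I/5)*cos(4)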